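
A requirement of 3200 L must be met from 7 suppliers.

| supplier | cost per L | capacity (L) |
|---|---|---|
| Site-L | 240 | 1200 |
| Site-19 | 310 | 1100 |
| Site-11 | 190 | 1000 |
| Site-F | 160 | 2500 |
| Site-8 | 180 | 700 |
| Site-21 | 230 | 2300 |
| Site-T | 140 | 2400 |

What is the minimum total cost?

Use suppliers in increasing cost order.
Site-T (140): use full 2400 — 800 L to go.
Site-F at 160: take 800 of its 2500 — requirement met.
Site-8, Site-11, Site-21, Site-L, Site-19: unused.
Cost = 2400×140 + 800×160 = 464000.

464000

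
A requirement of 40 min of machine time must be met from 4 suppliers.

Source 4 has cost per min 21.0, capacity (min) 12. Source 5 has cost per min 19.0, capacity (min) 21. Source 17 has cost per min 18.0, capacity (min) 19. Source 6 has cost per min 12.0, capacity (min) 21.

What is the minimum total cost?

594

Use suppliers in increasing cost order.
Take 21 from Source 6 at 12.0 ; need 19 more.
Take 19 from Source 17 at 18.0 ; need 0 more.
Source 5, Source 4: unused.
Cost = 21×12.0 + 19×18.0 = 594.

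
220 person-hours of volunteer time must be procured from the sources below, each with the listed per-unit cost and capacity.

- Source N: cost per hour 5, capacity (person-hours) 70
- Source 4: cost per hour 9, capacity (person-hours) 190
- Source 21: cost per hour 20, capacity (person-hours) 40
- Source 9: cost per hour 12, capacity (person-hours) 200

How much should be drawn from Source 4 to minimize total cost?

150

Cheapest first:
Source N at 5: take all 70 person-hours → 150 still needed.
Take 150 from Source 4 at 9 to finish.
Source 9, Source 21: unused.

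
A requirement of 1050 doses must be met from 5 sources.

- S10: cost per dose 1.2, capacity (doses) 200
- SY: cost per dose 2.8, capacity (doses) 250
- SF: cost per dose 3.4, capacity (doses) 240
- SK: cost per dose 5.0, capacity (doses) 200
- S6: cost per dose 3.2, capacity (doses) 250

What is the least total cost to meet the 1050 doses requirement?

Cheapest first:
S10 at 1.2: take all 200 doses — 850 still needed.
SY (2.8): use full 250 — 600 doses to go.
Take 250 from S6 at 3.2 — need 350 more.
SF (3.4): use full 240 — 110 doses to go.
SK (5.0): take the remaining 110 — done.
Cost = 200×1.2 + 250×2.8 + 250×3.2 + 240×3.4 + 110×5.0 = 3106.

3106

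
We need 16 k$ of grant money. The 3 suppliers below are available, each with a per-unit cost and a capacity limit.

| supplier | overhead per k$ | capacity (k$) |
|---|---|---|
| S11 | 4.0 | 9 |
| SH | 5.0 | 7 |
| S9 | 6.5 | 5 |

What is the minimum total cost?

Use suppliers in increasing cost order.
S11 (4.0): use full 9 → 7 k$ to go.
SH (5.0): use full 7 → 0 k$ to go.
S9: unused.
Cost = 9×4.0 + 7×5.0 = 71.

71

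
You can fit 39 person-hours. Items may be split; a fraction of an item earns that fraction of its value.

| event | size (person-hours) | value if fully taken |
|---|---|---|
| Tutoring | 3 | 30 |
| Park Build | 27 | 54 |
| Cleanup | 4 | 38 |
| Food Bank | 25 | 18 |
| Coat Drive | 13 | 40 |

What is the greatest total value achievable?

146

Sort by value density: Tutoring 30/3≈10, Cleanup 38/4≈9.5, Coat Drive 40/13≈3.08, Park Build 54/27≈2, Food Bank 18/25≈0.72.
Tutoring: take in full, 3 person-hours for value 30 → 36 left.
Cleanup: take in full, 4 person-hours for value 38 → 32 left.
Take all of Coat Drive (13 person-hours, value 40) → 19 person-hours left.
Only 19 person-hours remain; take 19/27 of Park Build for value 54×19/27 = 38.
Total value = 146.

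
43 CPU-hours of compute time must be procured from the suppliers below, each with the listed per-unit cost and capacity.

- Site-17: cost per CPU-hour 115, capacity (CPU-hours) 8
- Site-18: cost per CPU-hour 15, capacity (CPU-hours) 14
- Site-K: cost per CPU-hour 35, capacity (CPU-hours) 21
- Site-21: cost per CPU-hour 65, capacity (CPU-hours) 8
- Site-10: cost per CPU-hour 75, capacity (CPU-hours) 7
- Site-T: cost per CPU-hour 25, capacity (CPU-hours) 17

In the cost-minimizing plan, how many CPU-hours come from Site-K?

12

Fill from the cheapest supplier first.
Take 14 from Site-18 at 15 — need 29 more.
Take 17 from Site-T at 25 — need 12 more.
Site-K at 35: take 12 of its 21 — requirement met.
Site-21, Site-10, Site-17: unused.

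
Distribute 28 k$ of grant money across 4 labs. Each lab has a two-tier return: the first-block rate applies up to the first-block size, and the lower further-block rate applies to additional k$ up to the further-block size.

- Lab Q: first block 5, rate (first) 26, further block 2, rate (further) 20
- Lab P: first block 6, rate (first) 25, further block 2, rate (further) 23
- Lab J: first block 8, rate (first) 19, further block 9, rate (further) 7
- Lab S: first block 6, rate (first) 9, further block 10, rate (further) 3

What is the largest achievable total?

563

Order all 8 blocks by rate: Lab Q/first 26 > Lab P/first 25 > Lab P/second 23 > Lab Q/second 20 > Lab J/first 19 > Lab S/first 9 > Lab J/second 7 > Lab S/second 3.
Lab Q first at 26: fill all 5 — 23 left.
Lab P first at 25: fill all 6 — 17 left.
Lab P/second (23): +2 — 15 left.
Lab Q second at 20: fill all 2 — 13 left.
Lab J first at 19: fill all 8 — 5 left.
5 remain; put them into Lab S first at 9.
Total = 26×5 + 25×6 + 23×2 + 20×2 + 19×8 + 9×5 = 563.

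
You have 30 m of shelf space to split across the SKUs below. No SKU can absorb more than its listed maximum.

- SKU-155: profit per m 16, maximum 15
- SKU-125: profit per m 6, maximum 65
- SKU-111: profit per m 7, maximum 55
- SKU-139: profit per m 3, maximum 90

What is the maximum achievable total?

Order the SKUs by profit per m: SKU-155 16 > SKU-111 7 > SKU-125 6 > SKU-139 3.
SKU-155 takes 15 to reach its cap of 15 ; 15 left.
SKU-111: +15 (room for 55) → 15. Pool exhausted.
Total = 16×15 + 7×15 = 345.

345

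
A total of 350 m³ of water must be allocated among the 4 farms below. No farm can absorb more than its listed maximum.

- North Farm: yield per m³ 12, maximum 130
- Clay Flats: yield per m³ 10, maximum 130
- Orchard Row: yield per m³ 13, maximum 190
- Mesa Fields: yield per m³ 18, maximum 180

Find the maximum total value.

5450

Rank by yield per m³: Mesa Fields 18 > Orchard Row 13 > North Farm 12 > Clay Flats 10.
Give Mesa Fields 180 to hit its cap of 180 — 170 left.
Only 170 left; Orchard Row takes them to reach 170.
Total = 13×170 + 18×180 = 5450.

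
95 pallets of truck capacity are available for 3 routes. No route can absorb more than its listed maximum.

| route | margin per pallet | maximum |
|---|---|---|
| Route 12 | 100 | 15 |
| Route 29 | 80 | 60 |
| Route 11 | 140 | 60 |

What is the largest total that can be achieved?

Rank by margin per pallet: Route 11 140 > Route 12 100 > Route 29 80.
Route 11: +60 to 60 (cap) → 35 left.
Give Route 12 15 to hit its cap of 15 → 20 left.
Route 29 has room for 60 but only 20 remain, so it gets 20.
Total = 100×15 + 80×20 + 140×60 = 11500.

11500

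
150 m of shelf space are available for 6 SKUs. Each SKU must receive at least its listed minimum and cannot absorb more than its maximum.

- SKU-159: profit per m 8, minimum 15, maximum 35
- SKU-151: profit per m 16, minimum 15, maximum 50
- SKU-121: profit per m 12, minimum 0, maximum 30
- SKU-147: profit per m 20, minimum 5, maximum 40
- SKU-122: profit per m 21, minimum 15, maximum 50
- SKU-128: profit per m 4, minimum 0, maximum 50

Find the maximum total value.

Meeting every minimum uses 15+15+0+5+15+0 = 50 m, leaving 100.
Highest profit per m first: SKU-122 21 > SKU-147 20 > SKU-151 16 > SKU-121 12 > SKU-159 8 > SKU-128 4.
SKU-122 takes 35 more to reach its cap of 50 ; 65 left.
SKU-147 takes 35 more to reach its cap of 40 ; 30 left.
SKU-151 has room for 35 more but only 30 remain, so it gets 45.
Total = 8×15 + 16×45 + 20×40 + 21×50 = 2690.

2690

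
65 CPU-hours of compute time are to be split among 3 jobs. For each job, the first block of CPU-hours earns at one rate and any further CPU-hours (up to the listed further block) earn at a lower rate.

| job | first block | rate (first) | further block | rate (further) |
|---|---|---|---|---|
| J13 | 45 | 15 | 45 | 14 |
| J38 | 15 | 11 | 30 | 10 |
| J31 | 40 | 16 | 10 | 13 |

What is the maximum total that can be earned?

1015

Order all 6 blocks by rate: J31/first 16 > J13/first 15 > J13/second 14 > J31/second 13 > J38/first 11 > J38/second 10.
J31/first (16): +40 — 25 left.
J13/first: +25 of 45 at 15; pool empty.
Total = 16×40 + 15×25 = 1015.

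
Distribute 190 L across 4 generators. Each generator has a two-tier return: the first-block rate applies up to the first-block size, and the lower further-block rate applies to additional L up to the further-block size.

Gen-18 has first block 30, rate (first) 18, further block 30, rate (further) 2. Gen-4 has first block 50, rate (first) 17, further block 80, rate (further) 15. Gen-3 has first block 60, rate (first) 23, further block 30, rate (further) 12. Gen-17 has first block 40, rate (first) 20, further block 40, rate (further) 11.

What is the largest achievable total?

Rank every tier by rate: Gen-3/T1 23 > Gen-17/T1 20 > Gen-18/T1 18 > Gen-4/T1 17 > Gen-4/T2 15 > Gen-3/T2 12 > Gen-17/T2 11 > Gen-18/T2 2.
Gen-3/T1 (23): +60 → 130 left.
Gen-17 T1 at 20: fill all 40 → 90 left.
Fill Gen-18 T1 block (30 at 18) → 60 left.
Fill Gen-4 T1 block (50 at 17) → 10 left.
Gen-4/T2: +10 of 80 at 15; pool empty.
Total = 23×60 + 20×40 + 18×30 + 17×50 + 15×10 = 3720.

3720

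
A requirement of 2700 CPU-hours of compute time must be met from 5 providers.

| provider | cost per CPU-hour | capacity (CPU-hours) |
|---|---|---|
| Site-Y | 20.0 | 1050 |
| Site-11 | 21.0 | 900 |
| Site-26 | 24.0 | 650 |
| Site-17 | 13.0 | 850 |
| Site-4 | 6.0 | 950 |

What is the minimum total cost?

34750

Use providers in increasing cost order.
Site-4 (6.0): use full 950 → 1750 CPU-hours to go.
Site-17 at 13.0: take all 850 CPU-hours → 900 still needed.
Site-Y at 20.0: take 900 of its 1050 → requirement met.
Site-11, Site-26: unused.
Cost = 950×6.0 + 850×13.0 + 900×20.0 = 34750.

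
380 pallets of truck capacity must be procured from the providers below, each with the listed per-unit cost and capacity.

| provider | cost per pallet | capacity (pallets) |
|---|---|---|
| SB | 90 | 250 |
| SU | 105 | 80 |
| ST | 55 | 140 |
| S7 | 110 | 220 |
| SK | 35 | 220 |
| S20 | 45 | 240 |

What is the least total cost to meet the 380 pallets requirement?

Use providers in increasing cost order.
Take 220 from SK at 35 → need 160 more.
S20 (45): take the remaining 160 → done.
ST, SB, SU, S7: unused.
Cost = 220×35 + 160×45 = 14900.

14900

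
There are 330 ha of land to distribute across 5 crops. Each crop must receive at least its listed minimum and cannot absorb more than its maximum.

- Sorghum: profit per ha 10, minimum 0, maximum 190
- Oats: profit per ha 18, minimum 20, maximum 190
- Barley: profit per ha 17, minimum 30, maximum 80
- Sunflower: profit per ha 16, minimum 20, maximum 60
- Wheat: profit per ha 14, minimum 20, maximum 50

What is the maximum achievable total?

5700

Meeting every minimum uses 0+20+30+20+20 = 90 ha, leaving 240.
Rank by profit per ha: Oats 18 > Barley 17 > Sunflower 16 > Wheat 14 > Sorghum 10.
Give Oats 170 more to hit its cap of 190 → 70 left.
Barley takes 50 more to reach its cap of 80 → 20 left.
Only 20 left; Sunflower takes them to reach 40.
Total = 18×190 + 17×80 + 16×40 + 14×20 = 5700.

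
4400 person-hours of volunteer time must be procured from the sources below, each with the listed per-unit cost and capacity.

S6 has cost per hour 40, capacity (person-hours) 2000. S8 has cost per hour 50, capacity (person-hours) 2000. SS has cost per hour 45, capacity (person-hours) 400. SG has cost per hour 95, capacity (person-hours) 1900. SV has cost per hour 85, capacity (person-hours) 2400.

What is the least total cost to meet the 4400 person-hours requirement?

198000

Cheapest first:
S6 (40): use full 2000 ; 2400 person-hours to go.
SS at 45: take all 400 person-hours ; 2000 still needed.
S8 at 50: take all 2000 person-hours ; 0 still needed.
SV, SG: unused.
Cost = 2000×40 + 400×45 + 2000×50 = 198000.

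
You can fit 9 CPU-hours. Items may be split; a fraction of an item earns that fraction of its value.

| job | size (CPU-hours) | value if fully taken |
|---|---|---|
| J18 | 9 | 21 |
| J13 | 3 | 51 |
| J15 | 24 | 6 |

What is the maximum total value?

65

Best value per unit of size first: J13 51/3≈17, J18 21/9≈2.33, J15 6/24≈0.25.
J13: take in full, 3 CPU-hours for value 51 — 6 left.
Only 6 CPU-hours remain; take 6/9 of J18 for value 21×6/9 = 14.
Total value = 65.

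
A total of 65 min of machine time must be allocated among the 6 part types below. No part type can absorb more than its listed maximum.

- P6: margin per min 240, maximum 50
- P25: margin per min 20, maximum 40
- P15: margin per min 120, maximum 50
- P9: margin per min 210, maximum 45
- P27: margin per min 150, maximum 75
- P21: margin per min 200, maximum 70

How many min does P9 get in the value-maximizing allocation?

Rank by margin per min: P6 240 > P9 210 > P21 200 > P27 150 > P15 120 > P25 20.
Give P6 50 to hit its cap of 50 — 15 left.
P9 has room for 45 but only 15 remain, so it gets 15.

15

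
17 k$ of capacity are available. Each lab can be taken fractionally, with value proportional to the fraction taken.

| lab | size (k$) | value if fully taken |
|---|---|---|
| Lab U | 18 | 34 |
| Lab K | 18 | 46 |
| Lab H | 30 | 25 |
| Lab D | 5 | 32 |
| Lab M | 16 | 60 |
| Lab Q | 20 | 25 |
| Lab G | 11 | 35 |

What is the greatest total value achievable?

Best value per unit of size first: Lab D 32/5≈6.4, Lab M 60/16≈3.75, Lab G 35/11≈3.18, Lab K 46/18≈2.56, Lab U 34/18≈1.89, Lab Q 25/20≈1.25, Lab H 25/30≈0.833.
Lab D: take in full, 5 k$ for value 32 ; 12 left.
Only 12 k$ remain; take 12/16 of Lab M for value 60×12/16 = 45.
Total value = 77.

77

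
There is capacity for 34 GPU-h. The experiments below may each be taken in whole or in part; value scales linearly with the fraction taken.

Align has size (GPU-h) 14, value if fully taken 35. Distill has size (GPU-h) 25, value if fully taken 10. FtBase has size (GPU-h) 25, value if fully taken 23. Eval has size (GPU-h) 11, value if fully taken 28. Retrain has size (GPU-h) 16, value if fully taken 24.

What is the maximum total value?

76.5

Sort by value density: Eval 28/11≈2.55, Align 35/14≈2.5, Retrain 24/16≈1.5, FtBase 23/25≈0.92, Distill 10/25≈0.4.
Eval: take in full, 11 GPU-h for value 28 — 23 left.
All 14 GPU-h of Align fit (value 35) — 9 remain.
Fill the last 9 GPU-h with part of Retrain: 9/16 of it earns 13.5.
Total value = 76.5.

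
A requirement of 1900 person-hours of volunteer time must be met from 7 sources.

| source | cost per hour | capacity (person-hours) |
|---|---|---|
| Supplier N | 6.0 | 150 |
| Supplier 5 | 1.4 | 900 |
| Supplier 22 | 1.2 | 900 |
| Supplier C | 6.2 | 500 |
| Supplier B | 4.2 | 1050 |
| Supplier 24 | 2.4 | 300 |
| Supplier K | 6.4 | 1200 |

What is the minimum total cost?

Fill from the cheapest source first.
Supplier 22 (1.2): use full 900 → 1000 person-hours to go.
Take 900 from Supplier 5 at 1.4 → need 100 more.
Supplier 24 at 2.4: take 100 of its 300 → requirement met.
Supplier B, Supplier N, Supplier C, Supplier K: unused.
Cost = 900×1.2 + 900×1.4 + 100×2.4 = 2580.

2580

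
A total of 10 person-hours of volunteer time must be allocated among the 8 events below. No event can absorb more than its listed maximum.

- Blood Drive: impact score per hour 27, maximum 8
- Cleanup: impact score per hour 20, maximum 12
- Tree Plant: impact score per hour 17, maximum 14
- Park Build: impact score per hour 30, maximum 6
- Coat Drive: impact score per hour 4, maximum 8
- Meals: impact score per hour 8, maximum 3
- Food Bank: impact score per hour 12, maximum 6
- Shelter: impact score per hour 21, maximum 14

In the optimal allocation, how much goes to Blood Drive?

Order the events by impact score per hour: Park Build 30 > Blood Drive 27 > Shelter 21 > Cleanup 20 > Tree Plant 17 > Food Bank 12 > Meals 8 > Coat Drive 4.
Park Build: +6 to 6 (cap) — 4 left.
Only 4 left; Blood Drive takes them to reach 4.

4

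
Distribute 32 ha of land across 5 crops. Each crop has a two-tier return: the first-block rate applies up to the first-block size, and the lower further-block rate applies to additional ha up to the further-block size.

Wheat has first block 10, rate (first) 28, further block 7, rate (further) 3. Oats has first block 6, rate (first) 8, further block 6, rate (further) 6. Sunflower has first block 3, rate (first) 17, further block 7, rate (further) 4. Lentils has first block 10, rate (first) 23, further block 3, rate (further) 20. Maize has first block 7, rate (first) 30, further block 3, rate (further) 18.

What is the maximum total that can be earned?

Rank every tier by rate: Maize/T1 30 > Wheat/T1 28 > Lentils/T1 23 > Lentils/T2 20 > Maize/T2 18 > Sunflower/T1 17 > Oats/T1 8 > Oats/T2 6 > Sunflower/T2 4 > Wheat/T2 3.
Maize/T1 (30): +7 → 25 left.
Fill Wheat T1 block (10 at 28) → 15 left.
Fill Lentils T1 block (10 at 23) → 5 left.
Lentils/T2 (20): +3 → 2 left.
Maize/T2: +2 of 3 at 18; pool empty.
Total = 30×7 + 28×10 + 23×10 + 20×3 + 18×2 = 816.

816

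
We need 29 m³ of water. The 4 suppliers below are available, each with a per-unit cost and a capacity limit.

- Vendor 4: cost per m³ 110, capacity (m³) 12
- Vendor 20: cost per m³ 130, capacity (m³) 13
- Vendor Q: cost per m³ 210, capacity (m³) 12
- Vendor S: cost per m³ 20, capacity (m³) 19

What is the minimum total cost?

1480

Use suppliers in increasing cost order.
Take 19 from Vendor S at 20 → need 10 more.
Take 10 from Vendor 4 at 110 to finish.
Vendor 20, Vendor Q: unused.
Cost = 19×20 + 10×110 = 1480.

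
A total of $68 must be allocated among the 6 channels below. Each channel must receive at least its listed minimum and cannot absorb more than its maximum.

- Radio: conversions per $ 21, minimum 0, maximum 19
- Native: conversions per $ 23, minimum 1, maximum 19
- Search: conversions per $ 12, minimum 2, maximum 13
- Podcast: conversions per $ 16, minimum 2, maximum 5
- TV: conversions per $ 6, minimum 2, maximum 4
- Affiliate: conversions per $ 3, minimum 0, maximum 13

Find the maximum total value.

Meeting every minimum uses 0+1+2+2+2+0 = 7 $, leaving 61.
Highest conversions per $ first: Native 23 > Radio 21 > Podcast 16 > Search 12 > TV 6 > Affiliate 3.
Native: +18 to 19 (cap) ; 43 left.
Radio takes 19 more to reach its cap of 19 ; 24 left.
Give Podcast 3 more to hit its cap of 5 ; 21 left.
Search: +11 to 13 (cap) ; 10 left.
TV: +2 to 4 (cap) ; 8 left.
Only 8 left; Affiliate takes them to reach 8.
Total = 21×19 + 23×19 + 12×13 + 16×5 + 6×4 + 3×8 = 1120.

1120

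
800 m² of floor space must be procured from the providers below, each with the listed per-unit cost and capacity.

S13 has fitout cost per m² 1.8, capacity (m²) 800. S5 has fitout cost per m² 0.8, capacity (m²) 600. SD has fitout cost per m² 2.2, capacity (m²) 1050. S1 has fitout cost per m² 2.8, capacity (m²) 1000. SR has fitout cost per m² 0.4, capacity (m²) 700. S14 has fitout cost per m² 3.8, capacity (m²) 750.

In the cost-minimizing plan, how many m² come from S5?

Fill from the cheapest provider first.
SR at 0.4: take all 700 m² → 100 still needed.
Take 100 from S5 at 0.8 to finish.
S13, SD, S1, S14: unused.

100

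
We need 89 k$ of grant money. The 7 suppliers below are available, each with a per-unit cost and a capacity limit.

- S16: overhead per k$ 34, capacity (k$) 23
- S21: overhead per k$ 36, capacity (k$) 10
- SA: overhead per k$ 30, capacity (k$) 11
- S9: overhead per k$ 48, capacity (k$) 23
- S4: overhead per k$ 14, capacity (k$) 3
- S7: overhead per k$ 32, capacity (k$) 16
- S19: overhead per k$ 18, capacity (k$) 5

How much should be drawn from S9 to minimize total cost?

Cheapest first:
S4 at 14: take all 3 k$ ; 86 still needed.
S19 at 18: take all 5 k$ ; 81 still needed.
SA at 30: take all 11 k$ ; 70 still needed.
S7 (32): use full 16 ; 54 k$ to go.
Take 23 from S16 at 34 ; need 31 more.
S21 (36): use full 10 ; 21 k$ to go.
Take 21 from S9 at 48 to finish.

21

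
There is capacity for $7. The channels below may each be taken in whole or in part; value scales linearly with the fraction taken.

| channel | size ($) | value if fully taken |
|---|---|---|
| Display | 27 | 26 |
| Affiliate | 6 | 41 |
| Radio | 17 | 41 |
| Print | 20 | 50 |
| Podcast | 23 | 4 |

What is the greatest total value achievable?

43.5

Rank by value-to-size ratio: Affiliate 41/6≈6.83, Print 50/20≈2.5, Radio 41/17≈2.41, Display 26/27≈0.963, Podcast 4/23≈0.174.
All 6 $ of Affiliate fit (value 41) → 1 remain.
Only 1 $ remain; take 1/20 of Print for value 50×1/20 = 2.5.
Total value = 43.5.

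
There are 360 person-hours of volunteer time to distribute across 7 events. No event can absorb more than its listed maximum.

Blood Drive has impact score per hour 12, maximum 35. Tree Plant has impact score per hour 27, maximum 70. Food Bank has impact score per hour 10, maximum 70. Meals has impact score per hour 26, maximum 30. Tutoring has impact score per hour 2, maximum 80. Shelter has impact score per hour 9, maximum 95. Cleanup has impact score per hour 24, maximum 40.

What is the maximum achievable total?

5645

Highest impact score per hour first: Tree Plant 27 > Meals 26 > Cleanup 24 > Blood Drive 12 > Food Bank 10 > Shelter 9 > Tutoring 2.
Tree Plant: +70 to 70 (cap) — 290 left.
Give Meals 30 to hit its cap of 30 — 260 left.
Cleanup takes 40 to reach its cap of 40 — 220 left.
Blood Drive takes 35 to reach its cap of 35 — 185 left.
Give Food Bank 70 to hit its cap of 70 — 115 left.
Shelter takes 95 to reach its cap of 95 — 20 left.
Only 20 left; Tutoring takes them to reach 20.
Total = 12×35 + 27×70 + 10×70 + 26×30 + 2×20 + 9×95 + 24×40 = 5645.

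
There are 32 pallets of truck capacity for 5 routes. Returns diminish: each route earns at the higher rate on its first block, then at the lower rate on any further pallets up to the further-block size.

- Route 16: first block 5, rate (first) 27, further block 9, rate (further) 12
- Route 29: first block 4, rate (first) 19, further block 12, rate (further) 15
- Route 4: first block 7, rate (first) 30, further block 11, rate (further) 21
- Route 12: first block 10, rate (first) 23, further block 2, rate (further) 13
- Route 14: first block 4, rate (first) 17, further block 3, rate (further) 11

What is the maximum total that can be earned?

785

Treat each block as its own option and order by rate: Route 4/first 30 > Route 16/first 27 > Route 12/first 23 > Route 4/second 21 > Route 29/first 19 > Route 14/first 17 > Route 29/second 15 > Route 12/second 13 > Route 16/second 12 > Route 14/second 11.
Route 4/first (30): +7 → 25 left.
Route 16 first at 27: fill all 5 → 20 left.
Fill Route 12 first block (10 at 23) → 10 left.
10 remain; put them into Route 4 second at 21.
Total = 30×7 + 27×5 + 23×10 + 21×10 = 785.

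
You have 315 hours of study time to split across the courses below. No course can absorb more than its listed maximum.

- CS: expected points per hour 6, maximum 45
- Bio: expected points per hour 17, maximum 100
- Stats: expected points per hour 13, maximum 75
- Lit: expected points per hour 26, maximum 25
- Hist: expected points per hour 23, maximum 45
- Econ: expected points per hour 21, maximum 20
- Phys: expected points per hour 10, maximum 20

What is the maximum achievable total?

Order the courses by expected points per hour: Lit 26 > Hist 23 > Econ 21 > Bio 17 > Stats 13 > Phys 10 > CS 6.
Lit: +25 to 25 (cap) → 290 left.
Hist takes 45 to reach its cap of 45 → 245 left.
Give Econ 20 to hit its cap of 20 → 225 left.
Bio: +100 to 100 (cap) → 125 left.
Give Stats 75 to hit its cap of 75 → 50 left.
Give Phys 20 to hit its cap of 20 → 30 left.
Only 30 left; CS takes them to reach 30.
Total = 6×30 + 17×100 + 13×75 + 26×25 + 23×45 + 21×20 + 10×20 = 5160.

5160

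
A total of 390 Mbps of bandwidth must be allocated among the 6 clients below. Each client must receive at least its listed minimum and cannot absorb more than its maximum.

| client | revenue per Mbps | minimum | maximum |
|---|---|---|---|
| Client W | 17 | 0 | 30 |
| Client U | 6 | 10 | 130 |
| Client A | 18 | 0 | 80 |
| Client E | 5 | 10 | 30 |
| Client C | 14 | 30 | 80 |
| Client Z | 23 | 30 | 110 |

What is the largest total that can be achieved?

6130

Meeting every minimum uses 0+10+0+10+30+30 = 80 Mbps, leaving 310.
Order the clients by revenue per Mbps: Client Z 23 > Client A 18 > Client W 17 > Client C 14 > Client U 6 > Client E 5.
Client Z takes 80 more to reach its cap of 110 — 230 left.
Client A: +80 to 80 (cap) — 150 left.
Client W takes 30 more to reach its cap of 30 — 120 left.
Client C: +50 to 80 (cap) — 70 left.
Client U: +70 (room for 120) → 80. Pool exhausted.
Total = 17×30 + 6×80 + 18×80 + 5×10 + 14×80 + 23×110 = 6130.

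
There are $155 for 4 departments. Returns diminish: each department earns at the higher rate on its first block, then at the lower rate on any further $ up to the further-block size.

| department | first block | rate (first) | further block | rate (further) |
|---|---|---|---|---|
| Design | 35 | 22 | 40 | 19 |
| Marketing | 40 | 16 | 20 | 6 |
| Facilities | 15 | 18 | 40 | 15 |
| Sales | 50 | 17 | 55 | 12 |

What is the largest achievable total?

Order all 8 blocks by rate: Design/tier1 22 > Design/tier2 19 > Facilities/tier1 18 > Sales/tier1 17 > Marketing/tier1 16 > Facilities/tier2 15 > Sales/tier2 12 > Marketing/tier2 6.
Design/tier1 (22): +35 — 120 left.
Fill Design tier2 block (40 at 19) — 80 left.
Fill Facilities tier1 block (15 at 18) — 65 left.
Fill Sales tier1 block (50 at 17) — 15 left.
Marketing tier1 at 16: only 15 left, fill 15.
Total = 22×35 + 19×40 + 18×15 + 17×50 + 16×15 = 2890.

2890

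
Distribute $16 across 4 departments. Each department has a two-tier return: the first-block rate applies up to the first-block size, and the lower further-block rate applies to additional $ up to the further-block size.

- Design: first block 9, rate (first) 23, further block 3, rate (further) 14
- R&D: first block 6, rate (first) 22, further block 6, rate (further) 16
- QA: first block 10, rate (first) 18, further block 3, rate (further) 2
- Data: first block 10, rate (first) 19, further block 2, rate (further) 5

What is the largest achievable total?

Treat each block as its own option and order by rate: Design/tier1 23 > R&D/tier1 22 > Data/tier1 19 > QA/tier1 18 > R&D/tier2 16 > Design/tier2 14 > Data/tier2 5 > QA/tier2 2.
Fill Design tier1 block (9 at 23) → 7 left.
R&D/tier1 (22): +6 → 1 left.
1 remain; put them into Data tier1 at 19.
Total = 23×9 + 22×6 + 19×1 = 358.

358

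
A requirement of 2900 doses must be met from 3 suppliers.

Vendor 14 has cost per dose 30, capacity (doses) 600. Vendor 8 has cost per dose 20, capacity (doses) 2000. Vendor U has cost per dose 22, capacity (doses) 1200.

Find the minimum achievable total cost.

59800

Use suppliers in increasing cost order.
Take 2000 from Vendor 8 at 20 — need 900 more.
Vendor U (22): take the remaining 900 — done.
Vendor 14: unused.
Cost = 2000×20 + 900×22 = 59800.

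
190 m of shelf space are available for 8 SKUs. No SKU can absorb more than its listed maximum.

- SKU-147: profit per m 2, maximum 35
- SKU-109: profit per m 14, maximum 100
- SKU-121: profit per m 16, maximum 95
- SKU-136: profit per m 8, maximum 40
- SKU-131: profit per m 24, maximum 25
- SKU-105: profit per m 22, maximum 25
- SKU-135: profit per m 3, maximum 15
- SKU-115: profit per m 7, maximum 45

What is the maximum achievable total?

Order the SKUs by profit per m: SKU-131 24 > SKU-105 22 > SKU-121 16 > SKU-109 14 > SKU-136 8 > SKU-115 7 > SKU-135 3 > SKU-147 2.
Give SKU-131 25 to hit its cap of 25 ; 165 left.
Give SKU-105 25 to hit its cap of 25 ; 140 left.
Give SKU-121 95 to hit its cap of 95 ; 45 left.
SKU-109: +45 (room for 100) → 45. Pool exhausted.
Total = 14×45 + 16×95 + 24×25 + 22×25 = 3300.

3300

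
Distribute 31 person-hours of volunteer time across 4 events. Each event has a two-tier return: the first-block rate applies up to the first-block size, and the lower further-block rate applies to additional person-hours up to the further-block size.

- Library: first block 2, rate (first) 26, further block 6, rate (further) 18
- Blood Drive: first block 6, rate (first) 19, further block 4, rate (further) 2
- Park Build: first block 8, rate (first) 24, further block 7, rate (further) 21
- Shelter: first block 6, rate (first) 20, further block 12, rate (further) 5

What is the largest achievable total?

Order all 8 blocks by rate: Library/first 26 > Park Build/first 24 > Park Build/second 21 > Shelter/first 20 > Blood Drive/first 19 > Library/second 18 > Shelter/second 5 > Blood Drive/second 2.
Fill Library first block (2 at 26) ; 29 left.
Fill Park Build first block (8 at 24) ; 21 left.
Park Build second at 21: fill all 7 ; 14 left.
Shelter/first (20): +6 ; 8 left.
Blood Drive first at 19: fill all 6 ; 2 left.
Library second at 18: only 2 left, fill 2.
Total = 26×2 + 24×8 + 21×7 + 20×6 + 19×6 + 18×2 = 661.

661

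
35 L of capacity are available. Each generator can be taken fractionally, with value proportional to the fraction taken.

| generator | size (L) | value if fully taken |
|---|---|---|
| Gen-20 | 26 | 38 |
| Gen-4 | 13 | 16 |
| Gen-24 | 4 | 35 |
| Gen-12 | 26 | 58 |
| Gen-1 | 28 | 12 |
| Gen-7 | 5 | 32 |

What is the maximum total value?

Best value per unit of size first: Gen-24 35/4≈8.75, Gen-7 32/5≈6.4, Gen-12 58/26≈2.23, Gen-20 38/26≈1.46, Gen-4 16/13≈1.23, Gen-1 12/28≈0.429.
Gen-24: take in full, 4 L for value 35 — 31 left.
All 5 L of Gen-7 fit (value 32) — 26 remain.
Gen-12: take in full, 26 L for value 58 — 0 left.
Total value = 125.

125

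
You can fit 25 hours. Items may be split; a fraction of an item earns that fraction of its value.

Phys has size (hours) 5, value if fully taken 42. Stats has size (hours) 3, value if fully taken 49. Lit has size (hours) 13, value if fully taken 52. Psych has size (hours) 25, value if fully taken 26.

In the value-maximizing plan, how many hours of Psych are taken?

Rank by value-to-size ratio: Stats 49/3≈16.3, Phys 42/5≈8.4, Lit 52/13≈4, Psych 26/25≈1.04.
Stats: take in full, 3 hours for value 49 → 22 left.
Phys: take in full, 5 hours for value 42 → 17 left.
All 13 hours of Lit fit (value 52) → 4 remain.
Only 4 hours remain; take 4/25 of Psych for value 26×4/25 = 4.16.

4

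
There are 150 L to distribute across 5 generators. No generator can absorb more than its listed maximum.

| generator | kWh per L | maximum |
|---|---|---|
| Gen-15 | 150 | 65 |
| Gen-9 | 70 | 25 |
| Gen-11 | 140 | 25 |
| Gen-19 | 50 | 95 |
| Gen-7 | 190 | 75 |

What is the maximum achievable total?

Order the generators by kWh per L: Gen-7 190 > Gen-15 150 > Gen-11 140 > Gen-9 70 > Gen-19 50.
Give Gen-7 75 to hit its cap of 75 — 75 left.
Give Gen-15 65 to hit its cap of 65 — 10 left.
Gen-11 has room for 25 but only 10 remain, so it gets 10.
Total = 150×65 + 140×10 + 190×75 = 25400.

25400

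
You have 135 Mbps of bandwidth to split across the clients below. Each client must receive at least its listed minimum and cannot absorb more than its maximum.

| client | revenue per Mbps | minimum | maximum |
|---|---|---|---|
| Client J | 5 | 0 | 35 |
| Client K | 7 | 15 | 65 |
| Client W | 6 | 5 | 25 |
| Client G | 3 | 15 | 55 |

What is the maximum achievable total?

800

Meeting every minimum uses 0+15+5+15 = 35 Mbps, leaving 100.
Rank by revenue per Mbps: Client K 7 > Client W 6 > Client J 5 > Client G 3.
Give Client K 50 more to hit its cap of 65 — 50 left.
Client W: +20 to 25 (cap) — 30 left.
Only 30 left; Client J takes them to reach 30.
Total = 5×30 + 7×65 + 6×25 + 3×15 = 800.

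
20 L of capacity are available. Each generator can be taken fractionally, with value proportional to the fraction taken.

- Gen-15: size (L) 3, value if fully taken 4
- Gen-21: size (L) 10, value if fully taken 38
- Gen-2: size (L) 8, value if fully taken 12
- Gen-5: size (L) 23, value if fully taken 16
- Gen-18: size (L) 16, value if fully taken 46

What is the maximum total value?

Rank by value-to-size ratio: Gen-21 38/10≈3.8, Gen-18 46/16≈2.88, Gen-2 12/8≈1.5, Gen-15 4/3≈1.33, Gen-5 16/23≈0.696.
Gen-21: take in full, 10 L for value 38 — 10 left.
10 L left: a 10/16 share of Gen-18 gives 46×10/16 = 28.75.
Total value = 66.75.

66.75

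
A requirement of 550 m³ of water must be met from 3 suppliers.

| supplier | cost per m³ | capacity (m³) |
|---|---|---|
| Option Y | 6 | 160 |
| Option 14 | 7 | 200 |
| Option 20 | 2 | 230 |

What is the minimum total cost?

2540

Use suppliers in increasing cost order.
Option 20 at 2: take all 230 m³ ; 320 still needed.
Option Y at 6: take all 160 m³ ; 160 still needed.
Option 14 at 7: take 160 of its 200 ; requirement met.
Cost = 230×2 + 160×6 + 160×7 = 2540.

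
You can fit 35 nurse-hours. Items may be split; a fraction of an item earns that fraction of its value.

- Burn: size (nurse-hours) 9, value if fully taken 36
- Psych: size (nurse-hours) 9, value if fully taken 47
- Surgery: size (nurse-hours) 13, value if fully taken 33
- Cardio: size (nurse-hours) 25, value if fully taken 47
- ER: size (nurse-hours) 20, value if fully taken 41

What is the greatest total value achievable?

124.2

Sort by value density: Psych 47/9≈5.22, Burn 36/9≈4, Surgery 33/13≈2.54, ER 41/20≈2.05, Cardio 47/25≈1.88.
All 9 nurse-hours of Psych fit (value 47) → 26 remain.
All 9 nurse-hours of Burn fit (value 36) → 17 remain.
Take all of Surgery (13 nurse-hours, value 33) → 4 nurse-hours left.
Fill the last 4 nurse-hours with part of ER: 4/20 of it earns 8.2.
Total value = 124.2.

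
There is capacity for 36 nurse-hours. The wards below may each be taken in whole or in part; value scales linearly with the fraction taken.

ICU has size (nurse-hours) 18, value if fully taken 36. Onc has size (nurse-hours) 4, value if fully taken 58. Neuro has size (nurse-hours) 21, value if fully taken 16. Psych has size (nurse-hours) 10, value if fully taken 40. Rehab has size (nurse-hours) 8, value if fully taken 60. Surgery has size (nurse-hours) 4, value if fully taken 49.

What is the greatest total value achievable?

Best value per unit of size first: Onc 58/4≈14.5, Surgery 49/4≈12.2, Rehab 60/8≈7.5, Psych 40/10≈4, ICU 36/18≈2, Neuro 16/21≈0.762.
All 4 nurse-hours of Onc fit (value 58) ; 32 remain.
All 4 nurse-hours of Surgery fit (value 49) ; 28 remain.
Rehab: take in full, 8 nurse-hours for value 60 ; 20 left.
Psych: take in full, 10 nurse-hours for value 40 ; 10 left.
10 nurse-hours left: a 10/18 share of ICU gives 36×10/18 = 20.
Total value = 227.

227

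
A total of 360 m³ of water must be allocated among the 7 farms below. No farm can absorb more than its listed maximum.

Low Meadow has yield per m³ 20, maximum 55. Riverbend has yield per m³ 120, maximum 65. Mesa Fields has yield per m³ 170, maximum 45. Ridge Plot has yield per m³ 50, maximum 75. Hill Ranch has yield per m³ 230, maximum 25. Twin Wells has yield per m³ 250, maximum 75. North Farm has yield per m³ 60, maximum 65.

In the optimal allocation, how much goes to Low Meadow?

10

Order the farms by yield per m³: Twin Wells 250 > Hill Ranch 230 > Mesa Fields 170 > Riverbend 120 > North Farm 60 > Ridge Plot 50 > Low Meadow 20.
Twin Wells takes 75 to reach its cap of 75 → 285 left.
Hill Ranch takes 25 to reach its cap of 25 → 260 left.
Mesa Fields takes 45 to reach its cap of 45 → 215 left.
Give Riverbend 65 to hit its cap of 65 → 150 left.
North Farm: +65 to 65 (cap) → 85 left.
Give Ridge Plot 75 to hit its cap of 75 → 10 left.
Only 10 left; Low Meadow takes them to reach 10.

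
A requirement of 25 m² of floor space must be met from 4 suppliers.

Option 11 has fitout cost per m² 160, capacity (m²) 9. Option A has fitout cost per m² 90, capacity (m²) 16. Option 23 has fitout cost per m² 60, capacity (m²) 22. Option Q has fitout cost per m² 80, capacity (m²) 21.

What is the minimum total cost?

1560

Cheapest first:
Take 22 from Option 23 at 60 ; need 3 more.
Take 3 from Option Q at 80 to finish.
Option A, Option 11: unused.
Cost = 22×60 + 3×80 = 1560.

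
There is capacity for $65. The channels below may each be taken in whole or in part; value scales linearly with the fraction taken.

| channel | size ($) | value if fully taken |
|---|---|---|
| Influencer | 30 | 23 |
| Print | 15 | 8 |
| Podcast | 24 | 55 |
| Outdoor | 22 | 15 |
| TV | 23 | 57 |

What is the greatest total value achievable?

Best value per unit of size first: TV 57/23≈2.48, Podcast 55/24≈2.29, Influencer 23/30≈0.767, Outdoor 15/22≈0.682, Print 8/15≈0.533.
TV: take in full, 23 $ for value 57 — 42 left.
All 24 $ of Podcast fit (value 55) — 18 remain.
Only 18 $ remain; take 18/30 of Influencer for value 23×18/30 = 13.8.
Total value = 125.8.

125.8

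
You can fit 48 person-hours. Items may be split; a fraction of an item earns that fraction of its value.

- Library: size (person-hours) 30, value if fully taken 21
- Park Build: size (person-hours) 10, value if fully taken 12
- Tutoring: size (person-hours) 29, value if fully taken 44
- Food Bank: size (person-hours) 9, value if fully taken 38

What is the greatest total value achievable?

94

Rank by value-to-size ratio: Food Bank 38/9≈4.22, Tutoring 44/29≈1.52, Park Build 12/10≈1.2, Library 21/30≈0.7.
Take all of Food Bank (9 person-hours, value 38) → 39 person-hours left.
Tutoring: take in full, 29 person-hours for value 44 → 10 left.
All 10 person-hours of Park Build fit (value 12) → 0 remain.
Total value = 94.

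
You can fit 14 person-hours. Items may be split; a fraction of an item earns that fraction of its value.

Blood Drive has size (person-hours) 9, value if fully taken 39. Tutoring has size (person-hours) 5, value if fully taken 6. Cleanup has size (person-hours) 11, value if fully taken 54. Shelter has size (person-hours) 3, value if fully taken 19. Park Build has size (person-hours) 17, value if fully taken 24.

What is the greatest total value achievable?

73

Sort by value density: Shelter 19/3≈6.33, Cleanup 54/11≈4.91, Blood Drive 39/9≈4.33, Park Build 24/17≈1.41, Tutoring 6/5≈1.2.
All 3 person-hours of Shelter fit (value 19) ; 11 remain.
Cleanup: take in full, 11 person-hours for value 54 ; 0 left.
Total value = 73.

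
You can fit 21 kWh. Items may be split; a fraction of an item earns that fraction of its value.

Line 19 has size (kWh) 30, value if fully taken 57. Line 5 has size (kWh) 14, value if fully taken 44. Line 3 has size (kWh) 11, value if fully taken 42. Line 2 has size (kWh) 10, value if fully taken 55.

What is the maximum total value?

Sort by value density: Line 2 55/10≈5.5, Line 3 42/11≈3.82, Line 5 44/14≈3.14, Line 19 57/30≈1.9.
All 10 kWh of Line 2 fit (value 55) — 11 remain.
Line 3: take in full, 11 kWh for value 42 — 0 left.
Total value = 97.

97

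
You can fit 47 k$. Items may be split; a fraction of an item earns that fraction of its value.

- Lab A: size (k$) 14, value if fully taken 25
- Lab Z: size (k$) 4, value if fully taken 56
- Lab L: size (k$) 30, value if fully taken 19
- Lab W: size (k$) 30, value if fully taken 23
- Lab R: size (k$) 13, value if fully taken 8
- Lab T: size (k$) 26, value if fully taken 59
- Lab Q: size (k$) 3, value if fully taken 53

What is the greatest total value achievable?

193

Best value per unit of size first: Lab Q 53/3≈17.7, Lab Z 56/4≈14, Lab T 59/26≈2.27, Lab A 25/14≈1.79, Lab W 23/30≈0.767, Lab L 19/30≈0.633, Lab R 8/13≈0.615.
All 3 k$ of Lab Q fit (value 53) → 44 remain.
All 4 k$ of Lab Z fit (value 56) → 40 remain.
Take all of Lab T (26 k$, value 59) → 14 k$ left.
Take all of Lab A (14 k$, value 25) → 0 k$ left.
Total value = 193.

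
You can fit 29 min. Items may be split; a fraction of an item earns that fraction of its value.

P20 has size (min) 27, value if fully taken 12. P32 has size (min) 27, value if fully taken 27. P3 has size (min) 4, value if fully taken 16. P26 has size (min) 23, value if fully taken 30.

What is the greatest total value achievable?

48

Rank by value-to-size ratio: P3 16/4≈4, P26 30/23≈1.3, P32 27/27≈1, P20 12/27≈0.444.
P3: take in full, 4 min for value 16 → 25 left.
All 23 min of P26 fit (value 30) → 2 remain.
Only 2 min remain; take 2/27 of P32 for value 27×2/27 = 2.
Total value = 48.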